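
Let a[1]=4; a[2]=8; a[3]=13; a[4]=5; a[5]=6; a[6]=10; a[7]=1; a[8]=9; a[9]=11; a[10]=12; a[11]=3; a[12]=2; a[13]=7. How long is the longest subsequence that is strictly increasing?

Track the smallest tail for each achievable length (strict):
4 → extends → [4]
8 → extends → [4, 8]
13 → extends → [4, 8, 13]
5 → replaces 8 → [4, 5, 13]
6 → replaces 13 → [4, 5, 6]
10 → extends → [4, 5, 6, 10]
1 → replaces 4 → [1, 5, 6, 10]
9 → replaces 10 → [1, 5, 6, 9]
11 → extends → [1, 5, 6, 9, 11]
12 → extends → [1, 5, 6, 9, 11, 12]
3 → replaces 5 → [1, 3, 6, 9, 11, 12]
2 → replaces 3 → [1, 2, 6, 9, 11, 12]
7 → replaces 9 → [1, 2, 6, 7, 11, 12]
Six tails, so the longest strictly increasing subsequence has length 6 (e.g. 4, 5, 6, 10, 11, 12).

6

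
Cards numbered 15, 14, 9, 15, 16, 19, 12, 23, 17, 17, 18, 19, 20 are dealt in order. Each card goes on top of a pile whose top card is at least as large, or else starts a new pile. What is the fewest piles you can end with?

Place each on the leftmost legal pile:
15 → new pile 1 (tops now [15])
14 → pile 1 (tops now [14])
9 → pile 1 (tops now [9])
15 → new pile 2 (tops now [9, 15])
16 → new pile 3 (tops now [9, 15, 16])
19 → new pile 4 (tops now [9, 15, 16, 19])
12 → pile 2 (tops now [9, 12, 16, 19])
23 → new pile 5 (tops now [9, 12, 16, 19, 23])
17 → pile 4 (tops now [9, 12, 16, 17, 23])
17 → pile 4 (tops now [9, 12, 16, 17, 23])
18 → pile 5 (tops now [9, 12, 16, 17, 18])
19 → new pile 6 (tops now [9, 12, 16, 17, 18, 19])
20 → new pile 7 (tops now [9, 12, 16, 17, 18, 19, 20])
Seven piles.

7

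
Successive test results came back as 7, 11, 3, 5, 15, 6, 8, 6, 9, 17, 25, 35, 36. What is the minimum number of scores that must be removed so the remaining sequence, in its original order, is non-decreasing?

4

Fewest deletions = n − (longest non-decreasing subsequence).
i:      1  2  3  4  5  6  7  8  9 10 11 12 13
a[i]:   7 11  3  5 15  6  8  6  9 17 25 35 36
dp:     1  2  1  2  3  3  4  4  5  6  7  8  9
max dp = 9, so deletions = 13 − 9 = 4.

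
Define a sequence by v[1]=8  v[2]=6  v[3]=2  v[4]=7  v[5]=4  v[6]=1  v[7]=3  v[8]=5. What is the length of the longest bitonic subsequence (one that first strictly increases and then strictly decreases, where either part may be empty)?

inc[i] = longest strictly increasing subsequence ending at i; dec[i] = longest strictly decreasing subsequence starting at i:
i:     1 2 3 4 5 6 7 8
v[i]:  8 6 2 7 4 1 3 5
inc:   1 1 1 2 2 1 2 3
dec:   4 3 2 3 2 1 1 1
Best peak at i=1 (value 8): inc=1, dec=4, length 1+4−1 = 4.

4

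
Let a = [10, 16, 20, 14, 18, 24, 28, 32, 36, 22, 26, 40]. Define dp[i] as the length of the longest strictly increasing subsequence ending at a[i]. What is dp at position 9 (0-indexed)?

dp[i] = 1 + max{dp[j] : j<i, a[j]<a[i]} (or 1 if no such j):
i:      0  1  2  3  4  5  6  7  8  9 10 11
a[i]:  10 16 20 14 18 24 28 32 36 22 26 40
dp:     1  2  3  2  3  4  5  6  7  4  5  8
At index 9 the value is 4.

4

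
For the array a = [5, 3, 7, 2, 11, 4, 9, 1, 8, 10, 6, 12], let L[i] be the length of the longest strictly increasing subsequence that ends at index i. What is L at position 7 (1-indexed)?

3

dp[i] = 1 + max{dp[j] : j<i, a[j]<a[i]} (or 1 if no such j):
i:      1  2  3  4  5  6  7  8  9 10 11 12
a[i]:   5  3  7  2 11  4  9  1  8 10  6 12
dp:     1  1  2  1  3  2  3  1  3  4  3  5
At index 7 the value is 3.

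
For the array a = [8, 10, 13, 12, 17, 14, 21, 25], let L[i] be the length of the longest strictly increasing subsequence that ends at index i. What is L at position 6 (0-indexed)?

dp[i] = 1 + max{dp[j] : j<i, a[j]<a[i]} (or 1 if no such j):
i:      0  1  2  3  4  5  6  7
a[i]:   8 10 13 12 17 14 21 25
dp:     1  2  3  3  4  4  5  6
At index 6 the value is 5.

5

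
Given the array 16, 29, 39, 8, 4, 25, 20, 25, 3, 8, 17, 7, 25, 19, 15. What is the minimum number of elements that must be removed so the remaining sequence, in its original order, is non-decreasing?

Fewest deletions = n − (longest non-decreasing subsequence).
Patience tails:
16 → extends → [16]
29 → extends → [16, 29]
39 → extends → [16, 29, 39]
8 → replaces 16 → [8, 29, 39]
4 → replaces 8 → [4, 29, 39]
25 → replaces 29 → [4, 25, 39]
20 → replaces 25 → [4, 20, 39]
25 → replaces 39 → [4, 20, 25]
3 → replaces 4 → [3, 20, 25]
8 → replaces 20 → [3, 8, 25]
17 → replaces 25 → [3, 8, 17]
7 → replaces 8 → [3, 7, 17]
25 → extends → [3, 7, 17, 25]
19 → replaces 25 → [3, 7, 17, 19]
15 → replaces 17 → [3, 7, 15, 19]
Longest non-decreasing subsequence has length 4, so deletions = 15 − 4 = 11.

11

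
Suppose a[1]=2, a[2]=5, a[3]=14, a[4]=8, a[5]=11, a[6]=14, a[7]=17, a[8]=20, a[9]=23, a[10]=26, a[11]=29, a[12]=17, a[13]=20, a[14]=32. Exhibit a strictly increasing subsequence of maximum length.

2, 5, 8, 11, 14, 17, 20, 23, 26, 29, 32

Patience tails give the LIS length; then backtrack through the dp parents:
2 → extends → [2]
5 → extends → [2, 5]
14 → extends → [2, 5, 14]
8 → replaces 14 → [2, 5, 8]
11 → extends → [2, 5, 8, 11]
14 → extends → [2, 5, 8, 11, 14]
17 → extends → [2, 5, 8, 11, 14, 17]
20 → extends → [2, 5, 8, 11, 14, 17, 20]
23 → extends → [2, 5, 8, 11, 14, 17, 20, 23]
26 → extends → [2, 5, 8, 11, 14, 17, 20, 23, 26]
29 → extends → [2, 5, 8, 11, 14, 17, 20, 23, 26, 29]
17 → already a tail → [2, 5, 8, 11, 14, 17, 20, 23, 26, 29]
20 → already a tail → [2, 5, 8, 11, 14, 17, 20, 23, 26, 29]
32 → extends → [2, 5, 8, 11, 14, 17, 20, 23, 26, 29, 32]
Length 11; one witness is 2, 5, 8, 11, 14, 17, 20, 23, 26, 29, 32.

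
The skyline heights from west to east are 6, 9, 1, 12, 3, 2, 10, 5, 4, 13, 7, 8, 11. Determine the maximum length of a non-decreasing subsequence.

Track the smallest tail for each achievable length (allowing ties):
6 → extends → [6]
9 → extends → [6, 9]
1 → replaces 6 → [1, 9]
12 → extends → [1, 9, 12]
3 → replaces 9 → [1, 3, 12]
2 → replaces 3 → [1, 2, 12]
10 → replaces 12 → [1, 2, 10]
5 → replaces 10 → [1, 2, 5]
4 → replaces 5 → [1, 2, 4]
13 → extends → [1, 2, 4, 13]
7 → replaces 13 → [1, 2, 4, 7]
8 → extends → [1, 2, 4, 7, 8]
11 → extends → [1, 2, 4, 7, 8, 11]
Six tails, so the longest non-decreasing subsequence has length 6 (e.g. 1, 3, 5, 7, 8, 11).

6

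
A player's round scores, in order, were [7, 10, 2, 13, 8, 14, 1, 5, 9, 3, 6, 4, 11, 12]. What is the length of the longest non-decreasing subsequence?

Track the smallest tail for each achievable length (allowing ties):
7 → extends → [7]
10 → extends → [7, 10]
2 → replaces 7 → [2, 10]
13 → extends → [2, 10, 13]
8 → replaces 10 → [2, 8, 13]
14 → extends → [2, 8, 13, 14]
1 → replaces 2 → [1, 8, 13, 14]
5 → replaces 8 → [1, 5, 13, 14]
9 → replaces 13 → [1, 5, 9, 14]
3 → replaces 5 → [1, 3, 9, 14]
6 → replaces 9 → [1, 3, 6, 14]
4 → replaces 6 → [1, 3, 4, 14]
11 → replaces 14 → [1, 3, 4, 11]
12 → extends → [1, 3, 4, 11, 12]
Five tails, so the longest non-decreasing subsequence has length 5 (e.g. 7, 8, 9, 11, 12).

5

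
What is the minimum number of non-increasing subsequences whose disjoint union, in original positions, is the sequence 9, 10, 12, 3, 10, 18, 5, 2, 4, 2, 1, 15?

4

Place each on the leftmost legal pile:
9 → new pile 1 (tops now [9])
10 → new pile 2 (tops now [9, 10])
12 → new pile 3 (tops now [9, 10, 12])
3 → pile 1 (tops now [3, 10, 12])
10 → pile 2 (tops now [3, 10, 12])
18 → new pile 4 (tops now [3, 10, 12, 18])
5 → pile 2 (tops now [3, 5, 12, 18])
2 → pile 1 (tops now [2, 5, 12, 18])
4 → pile 2 (tops now [2, 4, 12, 18])
2 → pile 1 (tops now [2, 4, 12, 18])
1 → pile 1 (tops now [1, 4, 12, 18])
15 → pile 4 (tops now [1, 4, 12, 15])
Four piles.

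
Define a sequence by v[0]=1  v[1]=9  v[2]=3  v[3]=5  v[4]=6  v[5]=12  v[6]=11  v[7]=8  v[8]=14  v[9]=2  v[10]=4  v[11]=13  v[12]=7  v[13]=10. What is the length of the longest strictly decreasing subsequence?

4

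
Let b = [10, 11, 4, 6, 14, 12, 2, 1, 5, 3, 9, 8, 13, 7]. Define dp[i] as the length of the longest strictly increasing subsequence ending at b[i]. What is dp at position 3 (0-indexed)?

2

dp[i] = 1 + max{dp[j] : j<i, b[j]<b[i]} (or 1 if no such j):
i:      0  1  2  3  4  5  6  7  8  9 10 11 12 13
b[i]:  10 11  4  6 14 12  2  1  5  3  9  8 13  7
dp:     1  2  1  2  3  3  1  1  2  2  3  3  4  3
At index 3 the value is 2.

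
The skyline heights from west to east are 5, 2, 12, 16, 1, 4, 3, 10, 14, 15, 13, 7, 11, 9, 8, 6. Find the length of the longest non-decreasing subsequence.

5

Track the smallest tail for each achievable length (allowing ties):
5 → extends → [5]
2 → replaces 5 → [2]
12 → extends → [2, 12]
16 → extends → [2, 12, 16]
1 → replaces 2 → [1, 12, 16]
4 → replaces 12 → [1, 4, 16]
3 → replaces 4 → [1, 3, 16]
10 → replaces 16 → [1, 3, 10]
14 → extends → [1, 3, 10, 14]
15 → extends → [1, 3, 10, 14, 15]
13 → replaces 14 → [1, 3, 10, 13, 15]
7 → replaces 10 → [1, 3, 7, 13, 15]
11 → replaces 13 → [1, 3, 7, 11, 15]
9 → replaces 11 → [1, 3, 7, 9, 15]
8 → replaces 9 → [1, 3, 7, 8, 15]
6 → replaces 7 → [1, 3, 6, 8, 15]
Five tails, so the longest non-decreasing subsequence has length 5 (e.g. 2, 4, 10, 14, 15).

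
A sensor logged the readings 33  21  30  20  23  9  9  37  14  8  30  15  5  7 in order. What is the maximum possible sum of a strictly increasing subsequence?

Let S[i] be the best sum of a strictly increasing subsequence ending at i:
i:      1  2  3  4  5  6  7  8  9 10 11 12 13 14
a[i]:  33 21 30 20 23  9  9 37 14  8 30 15  5  7
S:     33 21 51 20 44  9  9 88 23  8 74 38  5 12
Maximum is 88 (e.g. 21 + 30 + 37).

88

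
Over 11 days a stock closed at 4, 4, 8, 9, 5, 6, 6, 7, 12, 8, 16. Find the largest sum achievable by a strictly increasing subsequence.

Let S[i] be the best sum of a strictly increasing subsequence ending at i:
i:      1  2  3  4  5  6  7  8  9 10 11
a[i]:   4  4  8  9  5  6  6  7 12  8 16
S:      4  4 12 21  9 15 15 22 34 30 50
Maximum is 50 (e.g. 4 + 5 + 6 + 7 + 12 + 16).

50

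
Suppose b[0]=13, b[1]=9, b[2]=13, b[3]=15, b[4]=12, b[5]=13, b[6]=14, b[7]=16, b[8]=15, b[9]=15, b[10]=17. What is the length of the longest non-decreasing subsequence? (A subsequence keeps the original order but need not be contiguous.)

Track the smallest tail for each achievable length (allowing ties):
13 → extends → [13]
9 → replaces 13 → [9]
13 → extends → [9, 13]
15 → extends → [9, 13, 15]
12 → replaces 13 → [9, 12, 15]
13 → replaces 15 → [9, 12, 13]
14 → extends → [9, 12, 13, 14]
16 → extends → [9, 12, 13, 14, 16]
15 → replaces 16 → [9, 12, 13, 14, 15]
15 → extends → [9, 12, 13, 14, 15, 15]
17 → extends → [9, 12, 13, 14, 15, 15, 17]
Seven tails, so the longest non-decreasing subsequence has length 7 (e.g. 13, 13, 13, 14, 15, 15, 17).

7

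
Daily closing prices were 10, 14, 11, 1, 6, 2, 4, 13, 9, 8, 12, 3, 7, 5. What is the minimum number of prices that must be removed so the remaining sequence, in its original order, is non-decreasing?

Fewest deletions = n − (longest non-decreasing subsequence).
Patience tails:
10 → extends → [10]
14 → extends → [10, 14]
11 → replaces 14 → [10, 11]
1 → replaces 10 → [1, 11]
6 → replaces 11 → [1, 6]
2 → replaces 6 → [1, 2]
4 → extends → [1, 2, 4]
13 → extends → [1, 2, 4, 13]
9 → replaces 13 → [1, 2, 4, 9]
8 → replaces 9 → [1, 2, 4, 8]
12 → extends → [1, 2, 4, 8, 12]
3 → replaces 4 → [1, 2, 3, 8, 12]
7 → replaces 8 → [1, 2, 3, 7, 12]
5 → replaces 7 → [1, 2, 3, 5, 12]
Longest non-decreasing subsequence has length 5, so deletions = 14 − 5 = 9.

9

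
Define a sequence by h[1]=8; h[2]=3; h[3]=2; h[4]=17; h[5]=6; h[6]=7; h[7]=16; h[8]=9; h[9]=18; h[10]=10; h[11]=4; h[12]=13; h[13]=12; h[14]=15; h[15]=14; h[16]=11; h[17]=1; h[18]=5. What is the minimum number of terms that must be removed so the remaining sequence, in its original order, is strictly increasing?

Fewest deletions = n − (longest strictly increasing subsequence).
Patience tails:
8 → extends → [8]
3 → replaces 8 → [3]
2 → replaces 3 → [2]
17 → extends → [2, 17]
6 → replaces 17 → [2, 6]
7 → extends → [2, 6, 7]
16 → extends → [2, 6, 7, 16]
9 → replaces 16 → [2, 6, 7, 9]
18 → extends → [2, 6, 7, 9, 18]
10 → replaces 18 → [2, 6, 7, 9, 10]
4 → replaces 6 → [2, 4, 7, 9, 10]
13 → extends → [2, 4, 7, 9, 10, 13]
12 → replaces 13 → [2, 4, 7, 9, 10, 12]
15 → extends → [2, 4, 7, 9, 10, 12, 15]
14 → replaces 15 → [2, 4, 7, 9, 10, 12, 14]
11 → replaces 12 → [2, 4, 7, 9, 10, 11, 14]
1 → replaces 2 → [1, 4, 7, 9, 10, 11, 14]
5 → replaces 7 → [1, 4, 5, 9, 10, 11, 14]
Longest strictly increasing subsequence has length 7, so deletions = 18 − 7 = 11.

11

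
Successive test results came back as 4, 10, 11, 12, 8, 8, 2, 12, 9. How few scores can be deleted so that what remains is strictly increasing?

Fewest deletions = n − (longest strictly increasing subsequence).
Patience tails:
4 → extends → [4]
10 → extends → [4, 10]
11 → extends → [4, 10, 11]
12 → extends → [4, 10, 11, 12]
8 → replaces 10 → [4, 8, 11, 12]
8 → already a tail → [4, 8, 11, 12]
2 → replaces 4 → [2, 8, 11, 12]
12 → already a tail → [2, 8, 11, 12]
9 → replaces 11 → [2, 8, 9, 12]
Longest strictly increasing subsequence has length 4, so deletions = 9 − 4 = 5.

5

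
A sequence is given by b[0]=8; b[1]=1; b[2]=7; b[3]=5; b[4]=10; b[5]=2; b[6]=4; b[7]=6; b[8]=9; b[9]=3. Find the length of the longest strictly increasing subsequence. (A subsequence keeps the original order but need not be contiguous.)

5

Let dp[i] be the length of the longest such subsequence ending at index i:
i:      0  1  2  3  4  5  6  7  8  9
b[i]:   8  1  7  5 10  2  4  6  9  3
dp:     1  1  2  2  3  2  3  4  5  3
Maximum dp value is 5.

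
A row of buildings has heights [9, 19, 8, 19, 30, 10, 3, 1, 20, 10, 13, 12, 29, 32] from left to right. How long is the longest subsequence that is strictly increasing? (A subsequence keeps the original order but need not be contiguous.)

Track the smallest tail for each achievable length (strict):
9 → extends → [9]
19 → extends → [9, 19]
8 → replaces 9 → [8, 19]
19 → already a tail → [8, 19]
30 → extends → [8, 19, 30]
10 → replaces 19 → [8, 10, 30]
3 → replaces 8 → [3, 10, 30]
1 → replaces 3 → [1, 10, 30]
20 → replaces 30 → [1, 10, 20]
10 → already a tail → [1, 10, 20]
13 → replaces 20 → [1, 10, 13]
12 → replaces 13 → [1, 10, 12]
29 → extends → [1, 10, 12, 29]
32 → extends → [1, 10, 12, 29, 32]
Five tails, so the longest strictly increasing subsequence has length 5 (e.g. 9, 19, 20, 29, 32).

5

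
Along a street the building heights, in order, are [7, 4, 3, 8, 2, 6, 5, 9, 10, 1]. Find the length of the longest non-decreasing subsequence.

4

Let dp[i] be the length of the longest such subsequence ending at index i:
i:      1  2  3  4  5  6  7  8  9 10
a[i]:   7  4  3  8  2  6  5  9 10  1
dp:     1  1  1  2  1  2  2  3  4  1
Maximum dp value is 4.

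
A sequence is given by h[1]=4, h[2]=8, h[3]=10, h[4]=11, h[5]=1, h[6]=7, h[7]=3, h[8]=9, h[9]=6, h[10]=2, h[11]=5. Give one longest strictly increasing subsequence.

4, 8, 10, 11

Patience tails give the LIS length; then backtrack through the dp parents:
4 → extends → [4]
8 → extends → [4, 8]
10 → extends → [4, 8, 10]
11 → extends → [4, 8, 10, 11]
1 → replaces 4 → [1, 8, 10, 11]
7 → replaces 8 → [1, 7, 10, 11]
3 → replaces 7 → [1, 3, 10, 11]
9 → replaces 10 → [1, 3, 9, 11]
6 → replaces 9 → [1, 3, 6, 11]
2 → replaces 3 → [1, 2, 6, 11]
5 → replaces 6 → [1, 2, 5, 11]
Length 4; one witness is 4, 8, 10, 11.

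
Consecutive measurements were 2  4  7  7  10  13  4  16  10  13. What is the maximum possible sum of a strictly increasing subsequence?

Let S[i] be the best sum of a strictly increasing subsequence ending at i:
i:      1  2  3  4  5  6  7  8  9 10
a[i]:   2  4  7  7 10 13  4 16 10 13
S:      2  6 13 13 23 36  6 52 23 36
Maximum is 52 (e.g. 2 + 4 + 7 + 10 + 13 + 16).

52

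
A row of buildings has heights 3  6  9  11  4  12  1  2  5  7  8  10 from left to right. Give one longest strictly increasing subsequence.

Patience tails give the LIS length; then backtrack through the dp parents:
3 → extends → [3]
6 → extends → [3, 6]
9 → extends → [3, 6, 9]
11 → extends → [3, 6, 9, 11]
4 → replaces 6 → [3, 4, 9, 11]
12 → extends → [3, 4, 9, 11, 12]
1 → replaces 3 → [1, 4, 9, 11, 12]
2 → replaces 4 → [1, 2, 9, 11, 12]
5 → replaces 9 → [1, 2, 5, 11, 12]
7 → replaces 11 → [1, 2, 5, 7, 12]
8 → replaces 12 → [1, 2, 5, 7, 8]
10 → extends → [1, 2, 5, 7, 8, 10]
Length 6; one witness is 3, 4, 5, 7, 8, 10.

3, 4, 5, 7, 8, 10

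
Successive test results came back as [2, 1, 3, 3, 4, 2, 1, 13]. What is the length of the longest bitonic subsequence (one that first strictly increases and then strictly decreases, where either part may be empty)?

inc[i] = longest strictly increasing subsequence ending at i; dec[i] = longest strictly decreasing subsequence starting at i:
i:      1  2  3  4  5  6  7  8
a[i]:   2  1  3  3  4  2  1 13
inc:    1  1  2  2  3  2  1  4
dec:    2  1  3  3  3  2  1  1
Best peak at i=5 (value 4): inc=3, dec=3, length 3+3−1 = 5.

5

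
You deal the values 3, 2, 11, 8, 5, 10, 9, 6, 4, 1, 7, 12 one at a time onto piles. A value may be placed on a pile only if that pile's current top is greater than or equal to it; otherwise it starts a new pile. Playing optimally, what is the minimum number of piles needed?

5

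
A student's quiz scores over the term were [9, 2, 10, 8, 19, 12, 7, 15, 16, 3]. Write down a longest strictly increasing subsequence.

9, 10, 12, 15, 16

Patience tails give the LIS length; then backtrack through the dp parents:
9 → extends → [9]
2 → replaces 9 → [2]
10 → extends → [2, 10]
8 → replaces 10 → [2, 8]
19 → extends → [2, 8, 19]
12 → replaces 19 → [2, 8, 12]
7 → replaces 8 → [2, 7, 12]
15 → extends → [2, 7, 12, 15]
16 → extends → [2, 7, 12, 15, 16]
3 → replaces 7 → [2, 3, 12, 15, 16]
Length 5; one witness is 9, 10, 12, 15, 16.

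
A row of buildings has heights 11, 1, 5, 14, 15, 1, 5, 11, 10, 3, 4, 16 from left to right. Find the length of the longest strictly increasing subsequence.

5

Let dp[i] be the length of the longest such subsequence ending at index i:
i:      1  2  3  4  5  6  7  8  9 10 11 12
a[i]:  11  1  5 14 15  1  5 11 10  3  4 16
dp:     1  1  2  3  4  1  2  3  3  2  3  5
Maximum dp value is 5.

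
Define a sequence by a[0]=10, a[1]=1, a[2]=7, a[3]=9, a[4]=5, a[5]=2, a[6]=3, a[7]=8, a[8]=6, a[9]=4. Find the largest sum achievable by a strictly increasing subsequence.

17

Let S[i] be the best sum of a strictly increasing subsequence ending at i:
i:      0  1  2  3  4  5  6  7  8  9
a[i]:  10  1  7  9  5  2  3  8  6  4
S:     10  1  8 17  6  3  6 16 12 10
Maximum is 17 (e.g. 1 + 7 + 9).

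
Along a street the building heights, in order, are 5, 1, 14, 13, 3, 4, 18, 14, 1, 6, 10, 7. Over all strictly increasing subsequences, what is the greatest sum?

37

Let S[i] be the best sum of a strictly increasing subsequence ending at i:
i:      1  2  3  4  5  6  7  8  9 10 11 12
a[i]:   5  1 14 13  3  4 18 14  1  6 10  7
S:      5  1 19 18  4  8 37 32  1 14 24 21
Maximum is 37 (e.g. 5 + 14 + 18).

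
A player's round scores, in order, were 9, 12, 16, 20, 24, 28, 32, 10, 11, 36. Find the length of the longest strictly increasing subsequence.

8

Track the smallest tail for each achievable length (strict):
9 → extends → [9]
12 → extends → [9, 12]
16 → extends → [9, 12, 16]
20 → extends → [9, 12, 16, 20]
24 → extends → [9, 12, 16, 20, 24]
28 → extends → [9, 12, 16, 20, 24, 28]
32 → extends → [9, 12, 16, 20, 24, 28, 32]
10 → replaces 12 → [9, 10, 16, 20, 24, 28, 32]
11 → replaces 16 → [9, 10, 11, 20, 24, 28, 32]
36 → extends → [9, 10, 11, 20, 24, 28, 32, 36]
Eight tails, so the longest strictly increasing subsequence has length 8 (e.g. 9, 12, 16, 20, 24, 28, 32, 36).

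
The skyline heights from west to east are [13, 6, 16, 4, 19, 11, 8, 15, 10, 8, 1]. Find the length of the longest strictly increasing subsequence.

3

Let dp[i] be the length of the longest such subsequence ending at index i:
i:      1  2  3  4  5  6  7  8  9 10 11
a[i]:  13  6 16  4 19 11  8 15 10  8  1
dp:     1  1  2  1  3  2  2  3  3  2  1
Maximum dp value is 3.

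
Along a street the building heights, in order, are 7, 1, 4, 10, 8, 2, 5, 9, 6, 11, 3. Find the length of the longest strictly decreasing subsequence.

Negate each value so 'decreasing' becomes 'increasing', then run patience tails on the negated sequence:
-7 → extends → [-7]
-1 → extends → [-7, -1]
-4 → replaces -1 → [-7, -4]
-10 → replaces -7 → [-10, -4]
-8 → replaces -4 → [-10, -8]
-2 → extends → [-10, -8, -2]
-5 → replaces -2 → [-10, -8, -5]
-9 → replaces -8 → [-10, -9, -5]
-6 → replaces -5 → [-10, -9, -6]
-11 → replaces -10 → [-11, -9, -6]
-3 → extends → [-11, -9, -6, -3]
Four tails, so the longest strictly decreasing subsequence of the original has length 4.

4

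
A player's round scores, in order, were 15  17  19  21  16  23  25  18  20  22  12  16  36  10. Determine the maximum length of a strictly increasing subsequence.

7

Track the smallest tail for each achievable length (strict):
15 → extends → [15]
17 → extends → [15, 17]
19 → extends → [15, 17, 19]
21 → extends → [15, 17, 19, 21]
16 → replaces 17 → [15, 16, 19, 21]
23 → extends → [15, 16, 19, 21, 23]
25 → extends → [15, 16, 19, 21, 23, 25]
18 → replaces 19 → [15, 16, 18, 21, 23, 25]
20 → replaces 21 → [15, 16, 18, 20, 23, 25]
22 → replaces 23 → [15, 16, 18, 20, 22, 25]
12 → replaces 15 → [12, 16, 18, 20, 22, 25]
16 → already a tail → [12, 16, 18, 20, 22, 25]
36 → extends → [12, 16, 18, 20, 22, 25, 36]
10 → replaces 12 → [10, 16, 18, 20, 22, 25, 36]
Seven tails, so the longest strictly increasing subsequence has length 7 (e.g. 15, 17, 19, 21, 23, 25, 36).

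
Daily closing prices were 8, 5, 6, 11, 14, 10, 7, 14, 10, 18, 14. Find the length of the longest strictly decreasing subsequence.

3

Negate each value so 'decreasing' becomes 'increasing', then run patience tails on the negated sequence:
-8 → extends → [-8]
-5 → extends → [-8, -5]
-6 → replaces -5 → [-8, -6]
-11 → replaces -8 → [-11, -6]
-14 → replaces -11 → [-14, -6]
-10 → replaces -6 → [-14, -10]
-7 → extends → [-14, -10, -7]
-14 → already a tail → [-14, -10, -7]
-10 → already a tail → [-14, -10, -7]
-18 → replaces -14 → [-18, -10, -7]
-14 → replaces -10 → [-18, -14, -7]
Three tails, so the longest strictly decreasing subsequence of the original has length 3.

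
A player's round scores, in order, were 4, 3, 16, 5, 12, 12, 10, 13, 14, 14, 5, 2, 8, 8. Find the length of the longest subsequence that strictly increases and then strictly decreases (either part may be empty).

7

inc[i] = longest strictly increasing subsequence ending at i; dec[i] = longest strictly decreasing subsequence starting at i:
i:      1  2  3  4  5  6  7  8  9 10 11 12 13 14
a[i]:   4  3 16  5 12 12 10 13 14 14  5  2  8  8
inc:    1  1  2  2  3  3  3  4  5  5  2  1  3  3
dec:    3  2  5  2  4  4  3  3  3  3  2  1  1  1
Best peak at i=9 (value 14): inc=5, dec=3, length 5+3−1 = 7.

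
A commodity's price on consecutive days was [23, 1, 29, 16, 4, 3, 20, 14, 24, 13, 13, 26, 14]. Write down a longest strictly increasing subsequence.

1, 16, 20, 24, 26

Patience tails give the LIS length; then backtrack through the dp parents:
23 → extends → [23]
1 → replaces 23 → [1]
29 → extends → [1, 29]
16 → replaces 29 → [1, 16]
4 → replaces 16 → [1, 4]
3 → replaces 4 → [1, 3]
20 → extends → [1, 3, 20]
14 → replaces 20 → [1, 3, 14]
24 → extends → [1, 3, 14, 24]
13 → replaces 14 → [1, 3, 13, 24]
13 → already a tail → [1, 3, 13, 24]
26 → extends → [1, 3, 13, 24, 26]
14 → replaces 24 → [1, 3, 13, 14, 26]
Length 5; one witness is 1, 16, 20, 24, 26.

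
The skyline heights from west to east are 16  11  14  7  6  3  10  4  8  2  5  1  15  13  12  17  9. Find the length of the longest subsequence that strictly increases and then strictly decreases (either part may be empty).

7

inc[i] = longest strictly increasing subsequence ending at i; dec[i] = longest strictly decreasing subsequence starting at i:
i:      1  2  3  4  5  6  7  8  9 10 11 12 13 14 15 16 17
a[i]:  16 11 14  7  6  3 10  4  8  2  5  1 15 13 12 17  9
inc:    1  1  2  1  1  1  2  2  3  1  3  1  4  4  4  5  4
dec:    7  6  6  5  4  3  4  3  3  2  2  1  4  3  2  2  1
Best peak at i=1 (value 16): inc=1, dec=7, length 1+7−1 = 7.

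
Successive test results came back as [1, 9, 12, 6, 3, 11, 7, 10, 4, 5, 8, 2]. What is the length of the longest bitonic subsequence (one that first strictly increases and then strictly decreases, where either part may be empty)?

7

inc[i] = longest strictly increasing subsequence ending at i; dec[i] = longest strictly decreasing subsequence starting at i:
i:      1  2  3  4  5  6  7  8  9 10 11 12
a[i]:   1  9 12  6  3 11  7 10  4  5  8  2
inc:    1  2  3  2  2  3  3  4  3  4  5  2
dec:    1  4  5  3  2  4  3  3  2  2  2  1
Best peak at i=3 (value 12): inc=3, dec=5, length 3+5−1 = 7.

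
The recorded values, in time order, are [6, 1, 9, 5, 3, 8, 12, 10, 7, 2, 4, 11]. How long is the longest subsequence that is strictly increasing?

5

Let dp[i] be the length of the longest such subsequence ending at index i:
i:      1  2  3  4  5  6  7  8  9 10 11 12
a[i]:   6  1  9  5  3  8 12 10  7  2  4 11
dp:     1  1  2  2  2  3  4  4  3  2  3  5
Maximum dp value is 5.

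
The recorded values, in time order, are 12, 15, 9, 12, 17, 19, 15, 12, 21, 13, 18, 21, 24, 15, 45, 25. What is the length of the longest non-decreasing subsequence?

Track the smallest tail for each achievable length (allowing ties):
12 → extends → [12]
15 → extends → [12, 15]
9 → replaces 12 → [9, 15]
12 → replaces 15 → [9, 12]
17 → extends → [9, 12, 17]
19 → extends → [9, 12, 17, 19]
15 → replaces 17 → [9, 12, 15, 19]
12 → replaces 15 → [9, 12, 12, 19]
21 → extends → [9, 12, 12, 19, 21]
13 → replaces 19 → [9, 12, 12, 13, 21]
18 → replaces 21 → [9, 12, 12, 13, 18]
21 → extends → [9, 12, 12, 13, 18, 21]
24 → extends → [9, 12, 12, 13, 18, 21, 24]
15 → replaces 18 → [9, 12, 12, 13, 15, 21, 24]
45 → extends → [9, 12, 12, 13, 15, 21, 24, 45]
25 → replaces 45 → [9, 12, 12, 13, 15, 21, 24, 25]
Eight tails, so the longest non-decreasing subsequence has length 8 (e.g. 12, 15, 17, 19, 21, 21, 24, 45).

8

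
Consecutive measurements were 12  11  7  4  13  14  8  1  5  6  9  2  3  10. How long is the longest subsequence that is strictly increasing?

5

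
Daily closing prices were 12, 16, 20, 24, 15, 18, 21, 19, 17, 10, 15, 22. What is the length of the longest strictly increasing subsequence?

5

Let dp[i] be the length of the longest such subsequence ending at index i:
i:      1  2  3  4  5  6  7  8  9 10 11 12
a[i]:  12 16 20 24 15 18 21 19 17 10 15 22
dp:     1  2  3  4  2  3  4  4  3  1  2  5
Maximum dp value is 5.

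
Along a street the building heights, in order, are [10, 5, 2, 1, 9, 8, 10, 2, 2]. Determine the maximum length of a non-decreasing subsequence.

Let dp[i] be the length of the longest such subsequence ending at index i:
i:      1  2  3  4  5  6  7  8  9
a[i]:  10  5  2  1  9  8 10  2  2
dp:     1  1  1  1  2  2  3  2  3
Maximum dp value is 3.

3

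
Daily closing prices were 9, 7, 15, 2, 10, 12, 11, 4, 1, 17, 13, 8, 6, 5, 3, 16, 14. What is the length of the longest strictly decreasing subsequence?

7

Negate each value so 'decreasing' becomes 'increasing', then run patience tails on the negated sequence:
-9 → extends → [-9]
-7 → extends → [-9, -7]
-15 → replaces -9 → [-15, -7]
-2 → extends → [-15, -7, -2]
-10 → replaces -7 → [-15, -10, -2]
-12 → replaces -10 → [-15, -12, -2]
-11 → replaces -2 → [-15, -12, -11]
-4 → extends → [-15, -12, -11, -4]
-1 → extends → [-15, -12, -11, -4, -1]
-17 → replaces -15 → [-17, -12, -11, -4, -1]
-13 → replaces -12 → [-17, -13, -11, -4, -1]
-8 → replaces -4 → [-17, -13, -11, -8, -1]
-6 → replaces -1 → [-17, -13, -11, -8, -6]
-5 → extends → [-17, -13, -11, -8, -6, -5]
-3 → extends → [-17, -13, -11, -8, -6, -5, -3]
-16 → replaces -13 → [-17, -16, -11, -8, -6, -5, -3]
-14 → replaces -11 → [-17, -16, -14, -8, -6, -5, -3]
Seven tails, so the longest strictly decreasing subsequence of the original has length 7.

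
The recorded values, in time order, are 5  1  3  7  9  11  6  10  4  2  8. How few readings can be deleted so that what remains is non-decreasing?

Fewest deletions = n − (longest non-decreasing subsequence).
Patience tails:
5 → extends → [5]
1 → replaces 5 → [1]
3 → extends → [1, 3]
7 → extends → [1, 3, 7]
9 → extends → [1, 3, 7, 9]
11 → extends → [1, 3, 7, 9, 11]
6 → replaces 7 → [1, 3, 6, 9, 11]
10 → replaces 11 → [1, 3, 6, 9, 10]
4 → replaces 6 → [1, 3, 4, 9, 10]
2 → replaces 3 → [1, 2, 4, 9, 10]
8 → replaces 9 → [1, 2, 4, 8, 10]
Longest non-decreasing subsequence has length 5, so deletions = 11 − 5 = 6.

6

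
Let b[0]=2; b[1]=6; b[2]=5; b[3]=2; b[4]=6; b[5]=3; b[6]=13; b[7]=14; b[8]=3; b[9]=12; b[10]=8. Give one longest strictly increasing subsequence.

2, 5, 6, 13, 14

Patience tails give the LIS length; then backtrack through the dp parents:
2 → extends → [2]
6 → extends → [2, 6]
5 → replaces 6 → [2, 5]
2 → already a tail → [2, 5]
6 → extends → [2, 5, 6]
3 → replaces 5 → [2, 3, 6]
13 → extends → [2, 3, 6, 13]
14 → extends → [2, 3, 6, 13, 14]
3 → already a tail → [2, 3, 6, 13, 14]
12 → replaces 13 → [2, 3, 6, 12, 14]
8 → replaces 12 → [2, 3, 6, 8, 14]
Length 5; one witness is 2, 5, 6, 13, 14.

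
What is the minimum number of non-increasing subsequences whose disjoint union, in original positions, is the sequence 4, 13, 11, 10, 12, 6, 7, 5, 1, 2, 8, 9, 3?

5

Place each on the leftmost legal pile:
4 → new pile 1 (tops now [4])
13 → new pile 2 (tops now [4, 13])
11 → pile 2 (tops now [4, 11])
10 → pile 2 (tops now [4, 10])
12 → new pile 3 (tops now [4, 10, 12])
6 → pile 2 (tops now [4, 6, 12])
7 → pile 3 (tops now [4, 6, 7])
5 → pile 2 (tops now [4, 5, 7])
1 → pile 1 (tops now [1, 5, 7])
2 → pile 2 (tops now [1, 2, 7])
8 → new pile 4 (tops now [1, 2, 7, 8])
9 → new pile 5 (tops now [1, 2, 7, 8, 9])
3 → pile 3 (tops now [1, 2, 3, 8, 9])
Five piles.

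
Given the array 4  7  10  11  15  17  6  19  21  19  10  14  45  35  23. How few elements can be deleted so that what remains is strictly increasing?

6

Fewest deletions = n − (longest strictly increasing subsequence).
i:      1  2  3  4  5  6  7  8  9 10 11 12 13 14 15
a[i]:   4  7 10 11 15 17  6 19 21 19 10 14 45 35 23
dp:     1  2  3  4  5  6  2  7  8  7  3  5  9  9  9
max dp = 9, so deletions = 15 − 9 = 6.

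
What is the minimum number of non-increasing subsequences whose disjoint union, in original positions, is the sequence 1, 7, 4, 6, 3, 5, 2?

Place each on the leftmost legal pile:
1 → new pile 1 (tops now [1])
7 → new pile 2 (tops now [1, 7])
4 → pile 2 (tops now [1, 4])
6 → new pile 3 (tops now [1, 4, 6])
3 → pile 2 (tops now [1, 3, 6])
5 → pile 3 (tops now [1, 3, 5])
2 → pile 2 (tops now [1, 2, 5])
Three piles.

3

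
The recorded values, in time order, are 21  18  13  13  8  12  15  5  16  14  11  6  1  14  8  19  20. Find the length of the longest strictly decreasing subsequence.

Negate each value so 'decreasing' becomes 'increasing', then run patience tails on the negated sequence:
-21 → extends → [-21]
-18 → extends → [-21, -18]
-13 → extends → [-21, -18, -13]
-13 → already a tail → [-21, -18, -13]
-8 → extends → [-21, -18, -13, -8]
-12 → replaces -8 → [-21, -18, -13, -12]
-15 → replaces -13 → [-21, -18, -15, -12]
-5 → extends → [-21, -18, -15, -12, -5]
-16 → replaces -15 → [-21, -18, -16, -12, -5]
-14 → replaces -12 → [-21, -18, -16, -14, -5]
-11 → replaces -5 → [-21, -18, -16, -14, -11]
-6 → extends → [-21, -18, -16, -14, -11, -6]
-1 → extends → [-21, -18, -16, -14, -11, -6, -1]
-14 → already a tail → [-21, -18, -16, -14, -11, -6, -1]
-8 → replaces -6 → [-21, -18, -16, -14, -11, -8, -1]
-19 → replaces -18 → [-21, -19, -16, -14, -11, -8, -1]
-20 → replaces -19 → [-21, -20, -16, -14, -11, -8, -1]
Seven tails, so the longest strictly decreasing subsequence of the original has length 7.

7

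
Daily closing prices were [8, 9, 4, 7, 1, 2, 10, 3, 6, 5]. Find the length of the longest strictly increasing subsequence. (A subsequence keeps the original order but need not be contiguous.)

4

Track the smallest tail for each achievable length (strict):
8 → extends → [8]
9 → extends → [8, 9]
4 → replaces 8 → [4, 9]
7 → replaces 9 → [4, 7]
1 → replaces 4 → [1, 7]
2 → replaces 7 → [1, 2]
10 → extends → [1, 2, 10]
3 → replaces 10 → [1, 2, 3]
6 → extends → [1, 2, 3, 6]
5 → replaces 6 → [1, 2, 3, 5]
Four tails, so the longest strictly increasing subsequence has length 4 (e.g. 1, 2, 3, 6).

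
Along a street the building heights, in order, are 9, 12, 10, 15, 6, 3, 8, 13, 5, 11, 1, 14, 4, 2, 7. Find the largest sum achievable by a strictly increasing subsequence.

48

Let S[i] be the best sum of a strictly increasing subsequence ending at i:
i:      1  2  3  4  5  6  7  8  9 10 11 12 13 14 15
a[i]:   9 12 10 15  6  3  8 13  5 11  1 14  4  2  7
S:      9 21 19 36  6  3 14 34  8 30  1 48  7  3 15
Maximum is 48 (e.g. 9 + 12 + 13 + 14).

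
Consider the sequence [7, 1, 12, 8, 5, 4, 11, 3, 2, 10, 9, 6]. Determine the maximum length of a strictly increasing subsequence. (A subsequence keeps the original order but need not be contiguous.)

Let dp[i] be the length of the longest such subsequence ending at index i:
i:      1  2  3  4  5  6  7  8  9 10 11 12
a[i]:   7  1 12  8  5  4 11  3  2 10  9  6
dp:     1  1  2  2  2  2  3  2  2  3  3  3
Maximum dp value is 3.

3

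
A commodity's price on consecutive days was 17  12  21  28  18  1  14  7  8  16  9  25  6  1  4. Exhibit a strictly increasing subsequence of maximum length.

Patience tails give the LIS length; then backtrack through the dp parents:
17 → extends → [17]
12 → replaces 17 → [12]
21 → extends → [12, 21]
28 → extends → [12, 21, 28]
18 → replaces 21 → [12, 18, 28]
1 → replaces 12 → [1, 18, 28]
14 → replaces 18 → [1, 14, 28]
7 → replaces 14 → [1, 7, 28]
8 → replaces 28 → [1, 7, 8]
16 → extends → [1, 7, 8, 16]
9 → replaces 16 → [1, 7, 8, 9]
25 → extends → [1, 7, 8, 9, 25]
6 → replaces 7 → [1, 6, 8, 9, 25]
1 → already a tail → [1, 6, 8, 9, 25]
4 → replaces 6 → [1, 4, 8, 9, 25]
Length 5; one witness is 1, 7, 8, 16, 25.

1, 7, 8, 16, 25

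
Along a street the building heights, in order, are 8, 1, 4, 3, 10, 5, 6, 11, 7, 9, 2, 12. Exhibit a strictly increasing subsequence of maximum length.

1, 4, 5, 6, 7, 9, 12

Patience tails give the LIS length; then backtrack through the dp parents:
8 → extends → [8]
1 → replaces 8 → [1]
4 → extends → [1, 4]
3 → replaces 4 → [1, 3]
10 → extends → [1, 3, 10]
5 → replaces 10 → [1, 3, 5]
6 → extends → [1, 3, 5, 6]
11 → extends → [1, 3, 5, 6, 11]
7 → replaces 11 → [1, 3, 5, 6, 7]
9 → extends → [1, 3, 5, 6, 7, 9]
2 → replaces 3 → [1, 2, 5, 6, 7, 9]
12 → extends → [1, 2, 5, 6, 7, 9, 12]
Length 7; one witness is 1, 4, 5, 6, 7, 9, 12.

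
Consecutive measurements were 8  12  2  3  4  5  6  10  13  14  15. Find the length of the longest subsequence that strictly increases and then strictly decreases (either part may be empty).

9

inc[i] = longest strictly increasing subsequence ending at i; dec[i] = longest strictly decreasing subsequence starting at i:
i:      1  2  3  4  5  6  7  8  9 10 11
a[i]:   8 12  2  3  4  5  6 10 13 14 15
inc:    1  2  1  2  3  4  5  6  7  8  9
dec:    2  2  1  1  1  1  1  1  1  1  1
Best peak at i=11 (value 15): inc=9, dec=1, length 9+1−1 = 9.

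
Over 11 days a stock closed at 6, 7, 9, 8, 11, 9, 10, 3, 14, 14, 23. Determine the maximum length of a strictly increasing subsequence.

7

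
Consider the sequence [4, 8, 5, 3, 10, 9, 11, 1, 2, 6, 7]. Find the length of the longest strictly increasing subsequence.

4

Track the smallest tail for each achievable length (strict):
4 → extends → [4]
8 → extends → [4, 8]
5 → replaces 8 → [4, 5]
3 → replaces 4 → [3, 5]
10 → extends → [3, 5, 10]
9 → replaces 10 → [3, 5, 9]
11 → extends → [3, 5, 9, 11]
1 → replaces 3 → [1, 5, 9, 11]
2 → replaces 5 → [1, 2, 9, 11]
6 → replaces 9 → [1, 2, 6, 11]
7 → replaces 11 → [1, 2, 6, 7]
Four tails, so the longest strictly increasing subsequence has length 4 (e.g. 4, 8, 10, 11).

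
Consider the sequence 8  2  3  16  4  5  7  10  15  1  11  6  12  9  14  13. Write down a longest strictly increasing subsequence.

2, 3, 4, 5, 7, 10, 11, 12, 14

Patience tails give the LIS length; then backtrack through the dp parents:
8 → extends → [8]
2 → replaces 8 → [2]
3 → extends → [2, 3]
16 → extends → [2, 3, 16]
4 → replaces 16 → [2, 3, 4]
5 → extends → [2, 3, 4, 5]
7 → extends → [2, 3, 4, 5, 7]
10 → extends → [2, 3, 4, 5, 7, 10]
15 → extends → [2, 3, 4, 5, 7, 10, 15]
1 → replaces 2 → [1, 3, 4, 5, 7, 10, 15]
11 → replaces 15 → [1, 3, 4, 5, 7, 10, 11]
6 → replaces 7 → [1, 3, 4, 5, 6, 10, 11]
12 → extends → [1, 3, 4, 5, 6, 10, 11, 12]
9 → replaces 10 → [1, 3, 4, 5, 6, 9, 11, 12]
14 → extends → [1, 3, 4, 5, 6, 9, 11, 12, 14]
13 → replaces 14 → [1, 3, 4, 5, 6, 9, 11, 12, 13]
Length 9; one witness is 2, 3, 4, 5, 7, 10, 11, 12, 14.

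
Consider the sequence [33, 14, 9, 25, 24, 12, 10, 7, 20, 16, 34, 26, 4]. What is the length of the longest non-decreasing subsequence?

Let dp[i] be the length of the longest such subsequence ending at index i:
i:      1  2  3  4  5  6  7  8  9 10 11 12 13
a[i]:  33 14  9 25 24 12 10  7 20 16 34 26  4
dp:     1  1  1  2  2  2  2  1  3  3  4  4  1
Maximum dp value is 4.

4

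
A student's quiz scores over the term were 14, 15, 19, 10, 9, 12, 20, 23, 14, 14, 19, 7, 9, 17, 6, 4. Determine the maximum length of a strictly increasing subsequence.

Let dp[i] be the length of the longest such subsequence ending at index i:
i:      1  2  3  4  5  6  7  8  9 10 11 12 13 14 15 16
a[i]:  14 15 19 10  9 12 20 23 14 14 19  7  9 17  6  4
dp:     1  2  3  1  1  2  4  5  3  3  4  1  2  4  1  1
Maximum dp value is 5.

5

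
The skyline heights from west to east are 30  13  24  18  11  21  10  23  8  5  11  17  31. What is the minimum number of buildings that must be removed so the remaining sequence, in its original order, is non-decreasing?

8

Fewest deletions = n − (longest non-decreasing subsequence).
Patience tails:
30 → extends → [30]
13 → replaces 30 → [13]
24 → extends → [13, 24]
18 → replaces 24 → [13, 18]
11 → replaces 13 → [11, 18]
21 → extends → [11, 18, 21]
10 → replaces 11 → [10, 18, 21]
23 → extends → [10, 18, 21, 23]
8 → replaces 10 → [8, 18, 21, 23]
5 → replaces 8 → [5, 18, 21, 23]
11 → replaces 18 → [5, 11, 21, 23]
17 → replaces 21 → [5, 11, 17, 23]
31 → extends → [5, 11, 17, 23, 31]
Longest non-decreasing subsequence has length 5, so deletions = 13 − 5 = 8.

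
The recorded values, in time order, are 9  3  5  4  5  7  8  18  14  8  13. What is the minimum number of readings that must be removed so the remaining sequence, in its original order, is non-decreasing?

4

Fewest deletions = n − (longest non-decreasing subsequence).
i:      1  2  3  4  5  6  7  8  9 10 11
a[i]:   9  3  5  4  5  7  8 18 14  8 13
dp:     1  1  2  2  3  4  5  6  6  6  7
max dp = 7, so deletions = 11 − 7 = 4.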